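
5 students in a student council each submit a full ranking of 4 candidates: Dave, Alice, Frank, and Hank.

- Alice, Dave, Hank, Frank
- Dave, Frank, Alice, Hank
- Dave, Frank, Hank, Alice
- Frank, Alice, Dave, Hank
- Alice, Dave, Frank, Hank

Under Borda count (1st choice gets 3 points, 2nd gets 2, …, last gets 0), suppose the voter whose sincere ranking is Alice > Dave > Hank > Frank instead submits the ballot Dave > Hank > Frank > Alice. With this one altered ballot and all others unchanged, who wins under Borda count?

Dave

Borda totals with the altered ballot: Dave 12, Alice 6, Frank 9, Hank 3.
The winner is unchanged: still Dave.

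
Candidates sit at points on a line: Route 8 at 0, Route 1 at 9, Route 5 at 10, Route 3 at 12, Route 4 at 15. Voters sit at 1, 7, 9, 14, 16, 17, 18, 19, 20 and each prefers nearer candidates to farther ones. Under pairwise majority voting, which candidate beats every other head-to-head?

Route 4

With single-peaked preferences on a line, the Condorcet winner is the candidate closest to the median voter.
The median voter (position 16) is closest to Route 4 at 15.
Check: Route 4 vs Route 5 — voters closer to Route 4: 6 of 9.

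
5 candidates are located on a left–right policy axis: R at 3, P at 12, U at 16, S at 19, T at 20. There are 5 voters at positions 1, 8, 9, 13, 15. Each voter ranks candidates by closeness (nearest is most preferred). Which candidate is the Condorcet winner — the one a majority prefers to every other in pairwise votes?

P

With single-peaked preferences on a line, the Condorcet winner is the candidate closest to the median voter.
The median voter (position 9) is closest to P at 12.
Check: P vs R — voters closer to P: 4 of 5.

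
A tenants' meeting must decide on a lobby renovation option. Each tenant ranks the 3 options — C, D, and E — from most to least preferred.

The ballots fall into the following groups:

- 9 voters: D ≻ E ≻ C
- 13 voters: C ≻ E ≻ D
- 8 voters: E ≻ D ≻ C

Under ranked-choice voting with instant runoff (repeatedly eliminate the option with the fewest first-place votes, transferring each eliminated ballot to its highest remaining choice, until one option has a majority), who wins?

D

Round 1: C 13, D 9, E 8. E has the fewest and is eliminated.
Round 2: D 17, C 13. D has a majority.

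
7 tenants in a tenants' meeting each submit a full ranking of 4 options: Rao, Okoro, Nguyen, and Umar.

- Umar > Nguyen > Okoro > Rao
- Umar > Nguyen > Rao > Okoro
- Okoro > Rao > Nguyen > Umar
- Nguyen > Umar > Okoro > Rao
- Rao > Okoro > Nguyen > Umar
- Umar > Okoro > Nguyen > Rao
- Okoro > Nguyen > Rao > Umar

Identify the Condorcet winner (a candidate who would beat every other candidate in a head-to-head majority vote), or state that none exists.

Head-to-head results (7 voters total):
Rao vs Okoro: Okoro wins 5–2.
Rao vs Nguyen: Nguyen wins 5–2.
Rao vs Umar: Umar wins 4–3.
Okoro vs Nguyen: Okoro wins 4–3.
Okoro vs Umar: Umar wins 4–3.
Nguyen vs Umar: Nguyen wins 4–3.
No candidate beats all others: Okoro beats Nguyen beats Umar beats Okoro, a majority cycle.

No Condorcet winner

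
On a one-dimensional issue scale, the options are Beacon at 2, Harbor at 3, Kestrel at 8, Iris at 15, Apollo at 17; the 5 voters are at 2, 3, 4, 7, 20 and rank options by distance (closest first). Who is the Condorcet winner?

Harbor

With single-peaked preferences on a line, the Condorcet winner is the candidate closest to the median voter.
The median voter (position 4) is closest to Harbor at 3.
Check: Harbor vs Apollo — voters closer to Harbor: 4 of 5.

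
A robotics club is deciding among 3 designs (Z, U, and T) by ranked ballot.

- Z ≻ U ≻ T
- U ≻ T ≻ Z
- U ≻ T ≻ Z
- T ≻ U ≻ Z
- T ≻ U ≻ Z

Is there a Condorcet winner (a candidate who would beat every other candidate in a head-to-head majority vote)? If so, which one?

U

Head-to-head results (5 voters total):
Z vs U: U wins 4–1.
Z vs T: T wins 4–1.
U vs T: U wins 3–2.
U beats each rival — Z (4–1), T (3–2) — so U is the Condorcet winner.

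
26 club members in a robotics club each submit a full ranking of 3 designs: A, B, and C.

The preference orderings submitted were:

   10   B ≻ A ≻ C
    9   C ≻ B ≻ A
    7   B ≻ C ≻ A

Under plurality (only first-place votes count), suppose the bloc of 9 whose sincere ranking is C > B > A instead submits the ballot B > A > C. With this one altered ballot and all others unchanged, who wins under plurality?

B

First-place totals with the altered ballot: A 0, B 26, C 0.
The winner is unchanged: still B.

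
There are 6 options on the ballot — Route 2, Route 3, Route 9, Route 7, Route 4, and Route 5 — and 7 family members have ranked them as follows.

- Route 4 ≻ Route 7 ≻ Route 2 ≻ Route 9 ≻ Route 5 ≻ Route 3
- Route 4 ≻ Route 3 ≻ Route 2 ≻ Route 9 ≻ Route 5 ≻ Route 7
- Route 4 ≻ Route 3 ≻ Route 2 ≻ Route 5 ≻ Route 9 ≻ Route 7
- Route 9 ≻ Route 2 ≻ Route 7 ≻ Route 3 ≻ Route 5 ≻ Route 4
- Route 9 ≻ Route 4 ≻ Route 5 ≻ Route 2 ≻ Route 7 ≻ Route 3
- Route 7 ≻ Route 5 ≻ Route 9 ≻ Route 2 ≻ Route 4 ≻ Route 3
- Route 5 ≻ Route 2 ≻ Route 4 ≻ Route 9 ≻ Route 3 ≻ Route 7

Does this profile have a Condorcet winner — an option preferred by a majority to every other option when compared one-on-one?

Head-to-head results (7 voters total):
Route 2 vs Route 3: Route 2 wins 5–2.
Route 2 vs Route 9: Route 2 wins 4–3.
Route 2 vs Route 7: Route 2 wins 5–2.
Route 2 vs Route 4: Route 4 wins 4–3.
Route 2 vs Route 5: Route 2 wins 4–3.
Route 3 vs Route 9: Route 9 wins 5–2.
Route 3 vs Route 7: Route 7 wins 4–3.
Route 3 vs Route 4: Route 4 wins 6–1.
Route 3 vs Route 5: Route 5 wins 4–3.
Route 9 vs Route 7: Route 9 wins 5–2.
Route 9 vs Route 4: Route 4 wins 4–3.
Route 9 vs Route 5: Route 9 wins 4–3.
Route 7 vs Route 4: Route 4 wins 5–2.
Route 7 vs Route 5: Route 5 wins 4–3.
Route 4 vs Route 5: Route 4 wins 4–3.
Route 4 beats each rival — Route 2 (4–3), Route 3 (6–1), Route 9 (4–3), Route 7 (5–2), Route 5 (4–3) — so Route 4 is the Condorcet winner.

Yes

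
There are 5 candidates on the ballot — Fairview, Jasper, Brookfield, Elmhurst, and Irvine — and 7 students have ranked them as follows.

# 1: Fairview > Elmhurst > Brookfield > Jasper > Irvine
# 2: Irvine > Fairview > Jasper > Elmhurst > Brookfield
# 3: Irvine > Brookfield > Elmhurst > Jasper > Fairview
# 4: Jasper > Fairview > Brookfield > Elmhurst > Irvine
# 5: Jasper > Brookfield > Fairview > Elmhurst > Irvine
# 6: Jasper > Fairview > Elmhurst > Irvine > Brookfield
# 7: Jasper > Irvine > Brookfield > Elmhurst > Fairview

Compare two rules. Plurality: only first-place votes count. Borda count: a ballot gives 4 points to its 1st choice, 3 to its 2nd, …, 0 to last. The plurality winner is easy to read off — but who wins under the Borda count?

Jasper

Plurality first-place counts: Fairview 1, Jasper 4, Brookfield 0, Elmhurst 0, Irvine 2 → Jasper.
Borda totals: Fairview 15, Jasper 20, Brookfield 12, Elmhurst 11, Irvine 12 → Jasper.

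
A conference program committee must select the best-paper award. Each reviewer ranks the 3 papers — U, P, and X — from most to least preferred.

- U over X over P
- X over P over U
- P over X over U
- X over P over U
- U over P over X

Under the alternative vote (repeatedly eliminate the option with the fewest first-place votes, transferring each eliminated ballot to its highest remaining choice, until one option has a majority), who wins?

X

Round 1: U 2, X 2, P 1. P has the fewest and is eliminated.
Round 2: X 3, U 2. X has a majority.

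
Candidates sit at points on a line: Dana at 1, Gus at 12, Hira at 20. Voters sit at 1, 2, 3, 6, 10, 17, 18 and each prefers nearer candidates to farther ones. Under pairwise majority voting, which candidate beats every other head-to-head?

With single-peaked preferences on a line, the Condorcet winner is the candidate closest to the median voter.
The median voter (position 6) is closest to Dana at 1.
Check: Dana vs Hira — voters closer to Dana: 5 of 7.

Dana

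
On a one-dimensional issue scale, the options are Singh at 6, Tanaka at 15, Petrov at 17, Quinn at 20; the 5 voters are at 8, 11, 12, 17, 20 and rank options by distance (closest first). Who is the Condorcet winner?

With single-peaked preferences on a line, the Condorcet winner is the candidate closest to the median voter.
The median voter (position 12) is closest to Tanaka at 15.
Check: Tanaka vs Quinn — voters closer to Tanaka: 4 of 5.

Tanaka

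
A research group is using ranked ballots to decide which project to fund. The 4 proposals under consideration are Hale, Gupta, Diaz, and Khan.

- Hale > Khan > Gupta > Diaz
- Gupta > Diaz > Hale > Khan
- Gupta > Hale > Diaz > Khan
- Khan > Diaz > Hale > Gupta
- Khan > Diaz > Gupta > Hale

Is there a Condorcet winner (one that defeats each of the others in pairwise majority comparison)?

Head-to-head results (5 voters total):
Hale vs Gupta: Gupta wins 3–2.
Hale vs Diaz: Diaz wins 3–2.
Hale vs Khan: Hale wins 3–2.
Gupta vs Diaz: Gupta wins 3–2.
Gupta vs Khan: Khan wins 3–2.
Diaz vs Khan: Khan wins 3–2.
No candidate beats all others: Hale beats Khan beats Gupta beats Hale, a majority cycle.

No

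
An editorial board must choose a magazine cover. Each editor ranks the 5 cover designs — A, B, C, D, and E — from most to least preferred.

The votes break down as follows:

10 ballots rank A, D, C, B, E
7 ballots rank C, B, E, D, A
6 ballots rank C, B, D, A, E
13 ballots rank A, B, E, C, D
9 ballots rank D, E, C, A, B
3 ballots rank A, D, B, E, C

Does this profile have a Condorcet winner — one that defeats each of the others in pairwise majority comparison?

Yes

Head-to-head results (48 voters total):
A vs B: A wins 35–13.
A vs C: A wins 26–22.
A vs D: A wins 26–22.
A vs E: A wins 32–16.
B vs C: C wins 32–16.
B vs D: B wins 26–22.
B vs E: B wins 39–9.
C vs D: C wins 26–22.
C vs E: E wins 25–23.
D vs E: D wins 28–20.
A beats each rival — B (35–13), C (26–22), D (26–22), E (32–16) — so A is the Condorcet winner.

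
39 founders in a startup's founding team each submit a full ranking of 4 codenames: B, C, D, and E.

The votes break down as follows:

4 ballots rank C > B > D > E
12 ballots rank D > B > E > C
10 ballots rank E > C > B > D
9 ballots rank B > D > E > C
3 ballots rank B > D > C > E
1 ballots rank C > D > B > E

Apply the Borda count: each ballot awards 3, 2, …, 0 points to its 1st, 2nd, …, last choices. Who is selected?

Borda scores:
  B: 4·2 + 12·2 + 10·1 + 9·3 + 3·3 + 1 = 79
  C: 4·3 + 12·0 + 10·2 + 9·0 + 3·1 + 3 = 38
  D: 4·1 + 12·3 + 10·0 + 9·2 + 3·2 + 2 = 66
  E: 4·0 + 12·1 + 10·3 + 9·1 + 3·0 + 0 = 51
B has the highest total.

B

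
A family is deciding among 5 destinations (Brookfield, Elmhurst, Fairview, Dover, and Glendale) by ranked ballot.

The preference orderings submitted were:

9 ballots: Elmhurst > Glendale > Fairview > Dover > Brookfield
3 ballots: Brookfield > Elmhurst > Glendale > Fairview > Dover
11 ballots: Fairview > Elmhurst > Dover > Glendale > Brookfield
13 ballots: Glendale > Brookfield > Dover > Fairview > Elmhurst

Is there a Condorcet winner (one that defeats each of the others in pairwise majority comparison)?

No

Head-to-head results (36 voters total):
Brookfield vs Elmhurst: Elmhurst wins 20–16.
Brookfield vs Fairview: Fairview wins 20–16.
Brookfield vs Dover: Dover wins 20–16.
Brookfield vs Glendale: Glendale wins 33–3.
Elmhurst vs Fairview: Fairview wins 24–12.
Elmhurst vs Dover: Elmhurst wins 23–13.
Elmhurst vs Glendale: Elmhurst wins 23–13.
Fairview vs Dover: Fairview wins 23–13.
Fairview vs Glendale: Glendale wins 25–11.
Dover vs Glendale: Glendale wins 25–11.
No candidate beats all others: Elmhurst beats Glendale beats Fairview beats Elmhurst, a majority cycle.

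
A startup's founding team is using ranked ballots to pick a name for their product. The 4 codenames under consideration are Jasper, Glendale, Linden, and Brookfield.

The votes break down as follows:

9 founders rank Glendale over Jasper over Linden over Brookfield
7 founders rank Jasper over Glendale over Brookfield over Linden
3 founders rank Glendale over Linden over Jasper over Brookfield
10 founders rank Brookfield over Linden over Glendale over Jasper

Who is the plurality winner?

Glendale

First-place vote totals:
  Jasper: 7
  Glendale: 12
  Linden: 0
  Brookfield: 10
Glendale has the most first-place votes.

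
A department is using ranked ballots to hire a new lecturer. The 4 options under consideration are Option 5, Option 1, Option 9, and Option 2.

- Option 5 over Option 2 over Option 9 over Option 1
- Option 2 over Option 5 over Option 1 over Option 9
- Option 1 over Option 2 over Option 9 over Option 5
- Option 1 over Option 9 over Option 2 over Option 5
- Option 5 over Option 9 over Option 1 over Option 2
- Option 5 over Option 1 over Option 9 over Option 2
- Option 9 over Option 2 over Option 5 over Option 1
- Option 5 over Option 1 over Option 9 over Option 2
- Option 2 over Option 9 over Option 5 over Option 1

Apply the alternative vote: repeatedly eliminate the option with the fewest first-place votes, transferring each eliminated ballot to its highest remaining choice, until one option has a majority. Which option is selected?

Round 1: Option 5 4, Option 1 2, Option 2 2, Option 9 1. Option 9 has the fewest and is eliminated.
Round 2: Option 5 4, Option 2 3, Option 1 2. Option 1 has the fewest and is eliminated.
Round 3: Option 2 5, Option 5 4. Option 2 has a majority.

Option 2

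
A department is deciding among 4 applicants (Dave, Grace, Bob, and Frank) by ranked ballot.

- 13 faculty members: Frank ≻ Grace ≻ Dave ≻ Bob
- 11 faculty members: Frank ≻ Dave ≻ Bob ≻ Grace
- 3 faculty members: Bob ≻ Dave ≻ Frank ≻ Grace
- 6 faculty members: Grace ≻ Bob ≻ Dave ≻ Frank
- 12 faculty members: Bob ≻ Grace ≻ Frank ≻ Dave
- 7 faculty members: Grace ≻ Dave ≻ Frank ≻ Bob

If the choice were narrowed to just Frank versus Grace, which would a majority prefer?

Frank

Ballots ranking Frank above Grace: 13+11+3 = 27.
Ballots ranking Grace above Frank: 6+12+7 = 25.
Frank wins the head-to-head, 27–25.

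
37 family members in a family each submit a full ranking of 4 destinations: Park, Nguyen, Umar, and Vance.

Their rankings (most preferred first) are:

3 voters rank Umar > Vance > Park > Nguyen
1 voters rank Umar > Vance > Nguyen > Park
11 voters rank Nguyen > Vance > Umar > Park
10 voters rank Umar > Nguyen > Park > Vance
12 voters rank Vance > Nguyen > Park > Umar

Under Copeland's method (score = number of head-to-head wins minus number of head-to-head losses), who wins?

Nguyen

Pairwise results:
  Park vs Nguyen: Nguyen wins 34–3.
  Park vs Umar: Umar wins 25–12.
  Park vs Vance: Vance wins 27–10.
  Nguyen vs Umar: Nguyen wins 23–14.
  Nguyen vs Vance: Nguyen wins 21–16.
  Umar vs Vance: Vance wins 23–14.
Copeland scores (wins − losses):
  Park: 0 − 3 = -3
  Nguyen: 3 − 0 = 3
  Umar: 1 − 2 = -1
  Vance: 2 − 1 = 1
Nguyen has the best Copeland score.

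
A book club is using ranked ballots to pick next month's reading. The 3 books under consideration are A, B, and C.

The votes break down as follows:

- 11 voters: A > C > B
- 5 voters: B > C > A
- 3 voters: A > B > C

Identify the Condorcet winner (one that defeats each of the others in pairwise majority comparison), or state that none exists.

A

Head-to-head results (19 voters total):
A vs B: A wins 14–5.
A vs C: A wins 14–5.
B vs C: C wins 11–8.
A beats each rival — B (14–5), C (14–5) — so A is the Condorcet winner.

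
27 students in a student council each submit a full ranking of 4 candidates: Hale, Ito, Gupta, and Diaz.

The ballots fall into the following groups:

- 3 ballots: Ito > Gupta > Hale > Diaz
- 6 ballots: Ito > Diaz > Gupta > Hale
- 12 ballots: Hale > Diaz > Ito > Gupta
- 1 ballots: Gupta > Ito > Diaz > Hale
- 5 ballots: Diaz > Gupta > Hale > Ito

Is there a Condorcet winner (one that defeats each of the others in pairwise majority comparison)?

Head-to-head results (27 voters total):
Hale vs Ito: Hale wins 17–10.
Hale vs Gupta: Gupta wins 15–12.
Hale vs Diaz: Hale wins 15–12.
Ito vs Gupta: Ito wins 21–6.
Ito vs Diaz: Diaz wins 17–10.
Gupta vs Diaz: Diaz wins 23–4.
No candidate beats all others: Hale beats Ito beats Gupta beats Hale, a majority cycle.

No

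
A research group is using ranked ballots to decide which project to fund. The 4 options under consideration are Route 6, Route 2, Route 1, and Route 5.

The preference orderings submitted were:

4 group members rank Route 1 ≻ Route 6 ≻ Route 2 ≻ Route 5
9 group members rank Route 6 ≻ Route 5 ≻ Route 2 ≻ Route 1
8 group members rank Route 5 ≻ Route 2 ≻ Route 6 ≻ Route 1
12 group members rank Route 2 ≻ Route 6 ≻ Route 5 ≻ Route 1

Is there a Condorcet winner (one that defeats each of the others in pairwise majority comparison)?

No

Head-to-head results (33 voters total):
Route 6 vs Route 2: Route 2 wins 20–13.
Route 6 vs Route 1: Route 6 wins 29–4.
Route 6 vs Route 5: Route 6 wins 25–8.
Route 2 vs Route 1: Route 2 wins 29–4.
Route 2 vs Route 5: Route 5 wins 17–16.
Route 1 vs Route 5: Route 5 wins 29–4.
No candidate beats all others: Route 6 beats Route 5 beats Route 2 beats Route 6, a majority cycle.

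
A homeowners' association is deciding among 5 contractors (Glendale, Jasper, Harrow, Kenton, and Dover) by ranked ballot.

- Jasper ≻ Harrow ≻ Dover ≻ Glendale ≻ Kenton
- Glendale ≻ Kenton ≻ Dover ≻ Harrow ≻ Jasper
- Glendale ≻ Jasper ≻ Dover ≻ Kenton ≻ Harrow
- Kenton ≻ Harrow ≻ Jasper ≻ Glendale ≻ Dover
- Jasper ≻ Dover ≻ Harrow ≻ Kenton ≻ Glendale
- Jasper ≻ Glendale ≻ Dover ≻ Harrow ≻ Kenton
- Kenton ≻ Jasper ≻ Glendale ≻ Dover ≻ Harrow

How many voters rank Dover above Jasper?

Ballots ranking Dover above Jasper: 1.
Ballots ranking Jasper above Dover: 6.
So 1 of 7 voters prefer Dover to Jasper.

1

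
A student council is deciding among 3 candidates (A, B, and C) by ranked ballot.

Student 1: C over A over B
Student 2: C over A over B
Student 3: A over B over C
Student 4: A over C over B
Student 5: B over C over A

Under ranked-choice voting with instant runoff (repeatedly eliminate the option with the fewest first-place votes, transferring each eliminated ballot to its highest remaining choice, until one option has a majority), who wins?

Round 1: A 2, C 2, B 1. B has the fewest and is eliminated.
Round 2: C 3, A 2. C has a majority.

C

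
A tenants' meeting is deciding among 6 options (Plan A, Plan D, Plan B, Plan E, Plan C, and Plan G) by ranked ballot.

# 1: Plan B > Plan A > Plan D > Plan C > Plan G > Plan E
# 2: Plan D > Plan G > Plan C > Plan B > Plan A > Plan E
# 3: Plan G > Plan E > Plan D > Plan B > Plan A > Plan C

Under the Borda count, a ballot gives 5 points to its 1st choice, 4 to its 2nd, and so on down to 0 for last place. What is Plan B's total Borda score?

9

Borda scores:
  Plan A: 4 + 1 + 1 = 6
  Plan D: 3 + 5 + 3 = 11
  Plan B: 5 + 2 + 2 = 9
  Plan E: 0 + 0 + 4 = 4
  Plan C: 2 + 3 + 0 = 5
  Plan G: 1 + 4 + 5 = 10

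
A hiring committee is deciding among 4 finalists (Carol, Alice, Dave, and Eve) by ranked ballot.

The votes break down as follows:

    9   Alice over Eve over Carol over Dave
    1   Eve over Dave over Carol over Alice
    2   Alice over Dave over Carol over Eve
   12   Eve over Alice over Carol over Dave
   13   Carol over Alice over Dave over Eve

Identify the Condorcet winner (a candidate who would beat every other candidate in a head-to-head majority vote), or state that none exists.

Head-to-head results (37 voters total):
Carol vs Alice: Alice wins 23–14.
Carol vs Dave: Carol wins 34–3.
Carol vs Eve: Eve wins 22–15.
Alice vs Dave: Alice wins 36–1.
Alice vs Eve: Alice wins 24–13.
Dave vs Eve: Eve wins 22–15.
Alice beats each rival — Carol (23–14), Dave (36–1), Eve (24–13) — so Alice is the Condorcet winner.

Alice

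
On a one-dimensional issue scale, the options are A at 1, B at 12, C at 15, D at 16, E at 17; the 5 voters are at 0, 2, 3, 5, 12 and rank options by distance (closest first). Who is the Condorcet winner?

With single-peaked preferences on a line, the Condorcet winner is the candidate closest to the median voter.
The median voter (position 3) is closest to A at 1.
Check: A vs C — voters closer to A: 4 of 5.

A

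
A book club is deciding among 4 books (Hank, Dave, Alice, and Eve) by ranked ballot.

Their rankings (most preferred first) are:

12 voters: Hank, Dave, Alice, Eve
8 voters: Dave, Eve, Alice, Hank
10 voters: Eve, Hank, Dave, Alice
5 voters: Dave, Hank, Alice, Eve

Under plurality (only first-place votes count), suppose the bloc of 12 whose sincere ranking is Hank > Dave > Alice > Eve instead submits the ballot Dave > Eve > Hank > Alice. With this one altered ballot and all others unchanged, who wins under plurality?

Dave

First-place totals with the altered ballot: Hank 0, Dave 25, Alice 0, Eve 10.
The winner is unchanged: still Dave.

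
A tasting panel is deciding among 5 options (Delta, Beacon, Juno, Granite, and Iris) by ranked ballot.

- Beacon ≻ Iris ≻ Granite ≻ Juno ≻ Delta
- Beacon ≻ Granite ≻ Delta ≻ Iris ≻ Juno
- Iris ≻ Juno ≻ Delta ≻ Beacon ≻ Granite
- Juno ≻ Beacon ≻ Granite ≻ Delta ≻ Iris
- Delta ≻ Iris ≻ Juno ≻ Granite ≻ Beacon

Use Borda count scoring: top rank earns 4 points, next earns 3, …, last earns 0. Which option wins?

Borda scores:
  Delta: 0 + 2 + 2 + 1 + 4 = 9
  Beacon: 4 + 4 + 1 + 3 + 0 = 12
  Juno: 1 + 0 + 3 + 4 + 2 = 10
  Granite: 2 + 3 + 0 + 2 + 1 = 8
  Iris: 3 + 1 + 4 + 0 + 3 = 11
Beacon has the highest total.

Beacon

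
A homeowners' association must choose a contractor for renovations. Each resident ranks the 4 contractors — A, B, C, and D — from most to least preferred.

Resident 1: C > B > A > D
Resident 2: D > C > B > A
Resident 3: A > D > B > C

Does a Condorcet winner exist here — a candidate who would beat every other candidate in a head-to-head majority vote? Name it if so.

Head-to-head results (3 voters total):
A vs B: B wins 2–1.
A vs C: C wins 2–1.
A vs D: A wins 2–1.
B vs C: C wins 2–1.
B vs D: D wins 2–1.
C vs D: D wins 2–1.
No candidate beats all others: A beats D beats B beats A, a majority cycle.

There is no Condorcet winner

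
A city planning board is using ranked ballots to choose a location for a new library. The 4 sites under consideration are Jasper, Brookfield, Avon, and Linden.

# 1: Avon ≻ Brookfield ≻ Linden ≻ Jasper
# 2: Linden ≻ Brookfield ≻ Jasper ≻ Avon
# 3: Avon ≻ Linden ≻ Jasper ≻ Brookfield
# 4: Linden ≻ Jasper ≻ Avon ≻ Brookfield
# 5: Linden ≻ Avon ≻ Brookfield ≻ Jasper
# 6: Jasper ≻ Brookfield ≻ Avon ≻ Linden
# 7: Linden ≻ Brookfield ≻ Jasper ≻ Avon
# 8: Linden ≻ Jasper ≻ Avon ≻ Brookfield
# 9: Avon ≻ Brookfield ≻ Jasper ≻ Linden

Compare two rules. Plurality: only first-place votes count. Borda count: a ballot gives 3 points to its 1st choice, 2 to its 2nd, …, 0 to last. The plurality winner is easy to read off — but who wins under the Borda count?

Linden

Plurality first-place counts: Jasper 1, Brookfield 0, Avon 3, Linden 5 → Linden.
Borda totals: Jasper 11, Brookfield 11, Avon 14, Linden 18 → Linden.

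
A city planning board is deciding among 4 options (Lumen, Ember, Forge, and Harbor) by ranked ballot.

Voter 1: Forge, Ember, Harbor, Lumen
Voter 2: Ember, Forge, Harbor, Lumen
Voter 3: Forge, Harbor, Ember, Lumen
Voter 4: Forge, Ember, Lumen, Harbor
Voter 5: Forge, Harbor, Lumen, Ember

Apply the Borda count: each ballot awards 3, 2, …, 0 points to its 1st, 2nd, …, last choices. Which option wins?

Forge

Borda scores:
  Lumen: 0 + 0 + 0 + 1 + 1 = 2
  Ember: 2 + 3 + 1 + 2 + 0 = 8
  Forge: 3 + 2 + 3 + 3 + 3 = 14
  Harbor: 1 + 1 + 2 + 0 + 2 = 6
Forge has the highest total.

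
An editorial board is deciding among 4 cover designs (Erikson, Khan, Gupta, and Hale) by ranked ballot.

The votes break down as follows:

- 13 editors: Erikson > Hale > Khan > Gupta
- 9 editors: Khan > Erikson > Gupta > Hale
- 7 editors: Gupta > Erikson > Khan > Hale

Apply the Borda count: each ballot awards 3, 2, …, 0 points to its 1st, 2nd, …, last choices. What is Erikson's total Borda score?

71

Borda scores:
  Erikson: 13·3 + 9·2 + 7·2 = 71
  Khan: 13·1 + 9·3 + 7·1 = 47
  Gupta: 13·0 + 9·1 + 7·3 = 30
  Hale: 13·2 + 9·0 + 7·0 = 26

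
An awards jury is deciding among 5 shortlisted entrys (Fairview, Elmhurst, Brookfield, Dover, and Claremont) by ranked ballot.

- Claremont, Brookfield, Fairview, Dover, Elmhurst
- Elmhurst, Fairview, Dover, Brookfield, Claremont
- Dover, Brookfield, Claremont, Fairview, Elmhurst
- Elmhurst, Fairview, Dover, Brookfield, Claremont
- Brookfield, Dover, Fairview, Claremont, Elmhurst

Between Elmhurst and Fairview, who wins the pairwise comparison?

Ballots ranking Elmhurst above Fairview: 2.
Ballots ranking Fairview above Elmhurst: 3.
Fairview wins the head-to-head, 3–2.

Fairview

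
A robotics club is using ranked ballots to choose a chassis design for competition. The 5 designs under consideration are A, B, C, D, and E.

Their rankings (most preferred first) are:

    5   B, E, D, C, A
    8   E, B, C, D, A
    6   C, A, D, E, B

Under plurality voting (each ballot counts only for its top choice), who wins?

E

First-place vote totals:
  A: 0
  B: 5
  C: 6
  D: 0
  E: 8
E has the most first-place votes.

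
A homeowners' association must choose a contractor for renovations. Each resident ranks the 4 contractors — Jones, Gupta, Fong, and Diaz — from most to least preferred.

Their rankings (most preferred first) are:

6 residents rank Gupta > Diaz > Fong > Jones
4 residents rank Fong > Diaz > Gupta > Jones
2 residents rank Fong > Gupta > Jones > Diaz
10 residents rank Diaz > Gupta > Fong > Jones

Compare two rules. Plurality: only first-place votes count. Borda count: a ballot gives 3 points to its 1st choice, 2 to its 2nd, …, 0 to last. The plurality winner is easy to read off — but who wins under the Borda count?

Diaz

Plurality first-place counts: Jones 0, Gupta 6, Fong 6, Diaz 10 → Diaz.
Borda totals: Jones 2, Gupta 46, Fong 34, Diaz 50 → Diaz.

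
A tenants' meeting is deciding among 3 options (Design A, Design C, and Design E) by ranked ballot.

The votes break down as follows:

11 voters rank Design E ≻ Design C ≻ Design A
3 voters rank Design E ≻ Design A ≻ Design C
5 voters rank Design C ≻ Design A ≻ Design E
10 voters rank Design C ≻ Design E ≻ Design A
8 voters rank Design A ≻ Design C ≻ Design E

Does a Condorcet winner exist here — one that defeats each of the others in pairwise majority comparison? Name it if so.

Head-to-head results (37 voters total):
Design A vs Design C: Design C wins 26–11.
Design A vs Design E: Design E wins 24–13.
Design C vs Design E: Design C wins 23–14.
Design C beats each rival — Design A (26–11), Design E (23–14) — so Design C is the Condorcet winner.

Design C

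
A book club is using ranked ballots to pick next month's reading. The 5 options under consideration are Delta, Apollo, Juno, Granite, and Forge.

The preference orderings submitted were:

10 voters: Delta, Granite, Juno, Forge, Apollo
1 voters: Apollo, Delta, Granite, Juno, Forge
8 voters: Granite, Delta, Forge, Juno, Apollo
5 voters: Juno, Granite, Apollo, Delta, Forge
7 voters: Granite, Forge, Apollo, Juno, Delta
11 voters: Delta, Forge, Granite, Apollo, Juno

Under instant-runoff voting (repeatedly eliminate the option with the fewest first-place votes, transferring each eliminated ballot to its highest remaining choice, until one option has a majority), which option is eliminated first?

Forge

Round 1: Delta 21, Granite 15, Juno 5, Apollo 1, Forge 0. Forge has the fewest and is eliminated.
Round 2: Delta 21, Granite 15, Juno 5, Apollo 1. Apollo has the fewest and is eliminated.
Round 3: Delta 22, Granite 15, Juno 5. Delta has a majority.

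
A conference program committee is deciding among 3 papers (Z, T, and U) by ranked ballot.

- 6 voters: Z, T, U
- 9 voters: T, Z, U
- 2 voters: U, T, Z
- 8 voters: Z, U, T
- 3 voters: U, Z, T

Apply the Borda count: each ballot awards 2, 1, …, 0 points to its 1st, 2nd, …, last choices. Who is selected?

Borda scores:
  Z: 6·2 + 9·1 + 2·0 + 8·2 + 3·1 = 40
  T: 6·1 + 9·2 + 2·1 + 8·0 + 3·0 = 26
  U: 6·0 + 9·0 + 2·2 + 8·1 + 3·2 = 18
Z has the highest total.

Z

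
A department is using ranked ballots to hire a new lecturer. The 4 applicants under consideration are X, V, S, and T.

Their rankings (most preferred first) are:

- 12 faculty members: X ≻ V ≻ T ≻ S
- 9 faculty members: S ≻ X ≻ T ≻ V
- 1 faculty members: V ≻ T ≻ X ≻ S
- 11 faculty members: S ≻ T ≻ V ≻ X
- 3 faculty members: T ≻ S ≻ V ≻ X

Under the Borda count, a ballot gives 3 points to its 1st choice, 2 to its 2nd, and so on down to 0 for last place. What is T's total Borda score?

54

Borda scores:
  X: 12·3 + 9·2 + 1 + 11·0 + 3·0 = 55
  V: 12·2 + 9·0 + 3 + 11·1 + 3·1 = 41
  S: 12·0 + 9·3 + 0 + 11·3 + 3·2 = 66
  T: 12·1 + 9·1 + 2 + 11·2 + 3·3 = 54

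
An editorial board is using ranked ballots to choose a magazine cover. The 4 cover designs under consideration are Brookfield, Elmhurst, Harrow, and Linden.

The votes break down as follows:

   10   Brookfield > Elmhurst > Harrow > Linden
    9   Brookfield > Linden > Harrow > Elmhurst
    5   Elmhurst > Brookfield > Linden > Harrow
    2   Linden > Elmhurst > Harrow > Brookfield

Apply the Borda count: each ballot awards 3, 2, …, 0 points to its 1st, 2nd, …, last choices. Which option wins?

Borda scores:
  Brookfield: 10·3 + 9·3 + 5·2 + 2·0 = 67
  Elmhurst: 10·2 + 9·0 + 5·3 + 2·2 = 39
  Harrow: 10·1 + 9·1 + 5·0 + 2·1 = 21
  Linden: 10·0 + 9·2 + 5·1 + 2·3 = 29
Brookfield has the highest total.

Brookfield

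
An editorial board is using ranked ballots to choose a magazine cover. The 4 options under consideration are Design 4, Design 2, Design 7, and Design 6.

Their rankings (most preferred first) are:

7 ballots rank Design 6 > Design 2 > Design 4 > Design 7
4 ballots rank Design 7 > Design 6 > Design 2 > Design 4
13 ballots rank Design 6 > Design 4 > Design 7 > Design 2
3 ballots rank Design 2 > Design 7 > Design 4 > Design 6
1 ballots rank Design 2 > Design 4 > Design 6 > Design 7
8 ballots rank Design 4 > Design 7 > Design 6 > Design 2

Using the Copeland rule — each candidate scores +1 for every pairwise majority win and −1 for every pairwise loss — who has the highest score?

Pairwise results:
  Design 4 vs Design 2: Design 4 wins 21–15.
  Design 4 vs Design 7: Design 4 wins 29–7.
  Design 4 vs Design 6: Design 6 wins 24–12.
  Design 2 vs Design 7: Design 7 wins 25–11.
  Design 2 vs Design 6: Design 6 wins 32–4.
  Design 7 vs Design 6: Design 6 wins 21–15.
Copeland scores (wins − losses):
  Design 4: 2 − 1 = 1
  Design 2: 0 − 3 = -3
  Design 7: 1 − 2 = -1
  Design 6: 3 − 0 = 3
Design 6 has the best Copeland score.

Design 6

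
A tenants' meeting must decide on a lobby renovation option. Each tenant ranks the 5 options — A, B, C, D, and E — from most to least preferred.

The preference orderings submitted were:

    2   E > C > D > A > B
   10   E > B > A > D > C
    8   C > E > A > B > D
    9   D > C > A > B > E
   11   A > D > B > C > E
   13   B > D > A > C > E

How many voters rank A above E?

Ballots ranking A above E: 9+11+13 = 33.
Ballots ranking E above A: 2+10+8 = 20.
So 33 of 53 voters prefer A to E.

33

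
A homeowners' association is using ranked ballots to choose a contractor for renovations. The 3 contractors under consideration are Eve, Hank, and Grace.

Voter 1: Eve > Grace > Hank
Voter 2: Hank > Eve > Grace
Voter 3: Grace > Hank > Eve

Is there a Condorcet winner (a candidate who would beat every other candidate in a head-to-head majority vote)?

No

Head-to-head results (3 voters total):
Eve vs Hank: Hank wins 2–1.
Eve vs Grace: Eve wins 2–1.
Hank vs Grace: Grace wins 2–1.
No candidate beats all others: Eve beats Grace beats Hank beats Eve, a majority cycle.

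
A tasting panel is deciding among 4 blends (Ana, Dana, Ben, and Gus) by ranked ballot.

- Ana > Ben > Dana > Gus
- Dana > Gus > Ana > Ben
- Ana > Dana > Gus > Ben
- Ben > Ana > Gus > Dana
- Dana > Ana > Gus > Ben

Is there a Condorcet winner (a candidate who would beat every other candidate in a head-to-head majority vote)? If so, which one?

Head-to-head results (5 voters total):
Ana vs Dana: Ana wins 3–2.
Ana vs Ben: Ana wins 4–1.
Ana vs Gus: Ana wins 4–1.
Dana vs Ben: Dana wins 3–2.
Dana vs Gus: Dana wins 4–1.
Ben vs Gus: Gus wins 3–2.
Ana beats each rival — Dana (3–2), Ben (4–1), Gus (4–1) — so Ana is the Condorcet winner.

Ana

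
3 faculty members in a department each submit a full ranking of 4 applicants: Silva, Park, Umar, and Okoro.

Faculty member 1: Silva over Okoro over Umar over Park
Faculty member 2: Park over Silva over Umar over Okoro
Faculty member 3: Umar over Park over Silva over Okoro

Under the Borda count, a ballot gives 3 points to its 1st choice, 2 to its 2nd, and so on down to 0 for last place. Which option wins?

Silva

Borda scores:
  Silva: 3 + 2 + 1 = 6
  Park: 0 + 3 + 2 = 5
  Umar: 1 + 1 + 3 = 5
  Okoro: 2 + 0 + 0 = 2
Silva has the highest total.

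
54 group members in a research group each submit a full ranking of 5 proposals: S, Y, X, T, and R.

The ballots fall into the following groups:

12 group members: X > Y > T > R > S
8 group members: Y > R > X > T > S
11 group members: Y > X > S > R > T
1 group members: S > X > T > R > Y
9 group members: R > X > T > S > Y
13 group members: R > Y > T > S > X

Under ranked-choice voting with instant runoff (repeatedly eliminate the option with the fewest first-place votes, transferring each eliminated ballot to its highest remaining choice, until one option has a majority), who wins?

Y

Round 1: R 22, Y 19, X 12, S 1, T 0. T has the fewest and is eliminated.
Round 2: R 22, Y 19, X 12, S 1. S has the fewest and is eliminated.
Round 3: R 22, Y 19, X 13. X has the fewest and is eliminated.
Round 4: Y 31, R 23. Y has a majority.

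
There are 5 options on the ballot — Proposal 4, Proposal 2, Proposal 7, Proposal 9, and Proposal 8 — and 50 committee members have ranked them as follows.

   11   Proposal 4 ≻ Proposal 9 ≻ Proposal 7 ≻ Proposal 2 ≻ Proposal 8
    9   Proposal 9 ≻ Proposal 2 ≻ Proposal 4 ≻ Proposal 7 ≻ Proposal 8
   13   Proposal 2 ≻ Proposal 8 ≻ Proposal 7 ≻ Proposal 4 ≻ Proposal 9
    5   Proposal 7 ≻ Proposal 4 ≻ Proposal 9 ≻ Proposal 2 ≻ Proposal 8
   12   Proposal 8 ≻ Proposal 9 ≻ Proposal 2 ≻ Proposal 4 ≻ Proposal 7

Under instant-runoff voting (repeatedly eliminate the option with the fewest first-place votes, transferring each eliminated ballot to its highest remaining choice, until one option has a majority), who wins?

Proposal 2

Round 1: Proposal 2 13, Proposal 8 12, Proposal 4 11, Proposal 9 9, Proposal 7 5. Proposal 7 has the fewest and is eliminated.
Round 2: Proposal 4 16, Proposal 2 13, Proposal 8 12, Proposal 9 9. Proposal 9 has the fewest and is eliminated.
Round 3: Proposal 2 22, Proposal 4 16, Proposal 8 12. Proposal 8 has the fewest and is eliminated.
Round 4: Proposal 2 34, Proposal 4 16. Proposal 2 has a majority.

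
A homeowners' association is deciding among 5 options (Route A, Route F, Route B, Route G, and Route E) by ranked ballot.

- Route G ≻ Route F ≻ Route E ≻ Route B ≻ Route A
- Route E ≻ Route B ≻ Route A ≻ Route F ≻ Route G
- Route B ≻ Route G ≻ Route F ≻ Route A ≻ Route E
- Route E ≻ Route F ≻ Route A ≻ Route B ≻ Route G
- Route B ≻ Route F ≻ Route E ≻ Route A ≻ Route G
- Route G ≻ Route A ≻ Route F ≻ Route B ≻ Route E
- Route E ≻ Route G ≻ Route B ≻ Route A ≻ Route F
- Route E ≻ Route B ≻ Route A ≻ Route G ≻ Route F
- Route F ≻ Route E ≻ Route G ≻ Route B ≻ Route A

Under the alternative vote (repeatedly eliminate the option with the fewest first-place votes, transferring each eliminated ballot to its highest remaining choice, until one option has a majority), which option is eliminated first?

Route A

Round 1: Route E 4, Route B 2, Route G 2, Route F 1, Route A 0. Route A has the fewest and is eliminated.
Round 2: Route E 4, Route B 2, Route G 2, Route F 1. Route F has the fewest and is eliminated.
Round 3: Route E 5, Route B 2, Route G 2. Route E has a majority.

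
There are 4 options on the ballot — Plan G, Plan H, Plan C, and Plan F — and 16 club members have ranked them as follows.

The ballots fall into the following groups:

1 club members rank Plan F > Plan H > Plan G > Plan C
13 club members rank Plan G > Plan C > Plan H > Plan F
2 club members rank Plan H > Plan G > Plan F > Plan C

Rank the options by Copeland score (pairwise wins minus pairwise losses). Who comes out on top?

Plan G

Pairwise results:
  Plan G vs Plan H: Plan G wins 13–3.
  Plan G vs Plan C: Plan G wins 16–0.
  Plan G vs Plan F: Plan G wins 15–1.
  Plan H vs Plan C: Plan C wins 13–3.
  Plan H vs Plan F: Plan H wins 15–1.
  Plan C vs Plan F: Plan C wins 13–3.
Copeland scores (wins − losses):
  Plan G: 3 − 0 = 3
  Plan H: 1 − 2 = -1
  Plan C: 2 − 1 = 1
  Plan F: 0 − 3 = -3
Plan G has the best Copeland score.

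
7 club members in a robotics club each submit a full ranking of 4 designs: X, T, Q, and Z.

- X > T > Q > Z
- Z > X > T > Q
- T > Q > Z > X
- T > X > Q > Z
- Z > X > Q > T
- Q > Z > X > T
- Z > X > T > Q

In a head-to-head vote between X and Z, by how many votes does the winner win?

Ballots ranking X above Z: 2.
Ballots ranking Z above X: 5.
Z wins 5–2, a margin of 3.

3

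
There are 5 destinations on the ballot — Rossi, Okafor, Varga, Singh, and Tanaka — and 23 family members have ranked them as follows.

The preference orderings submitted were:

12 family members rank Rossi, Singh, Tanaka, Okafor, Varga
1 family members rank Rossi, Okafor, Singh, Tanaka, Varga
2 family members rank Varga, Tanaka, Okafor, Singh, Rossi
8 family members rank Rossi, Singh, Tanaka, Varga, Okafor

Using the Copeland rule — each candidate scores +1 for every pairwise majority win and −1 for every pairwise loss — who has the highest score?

Rossi

Pairwise results:
  Rossi vs Okafor: Rossi wins 21–2.
  Rossi vs Varga: Rossi wins 21–2.
  Rossi vs Singh: Rossi wins 21–2.
  Rossi vs Tanaka: Rossi wins 21–2.
  Okafor vs Varga: Okafor wins 13–10.
  Okafor vs Singh: Singh wins 20–3.
  Okafor vs Tanaka: Tanaka wins 22–1.
  Varga vs Singh: Singh wins 21–2.
  Varga vs Tanaka: Tanaka wins 21–2.
  Singh vs Tanaka: Singh wins 21–2.
Copeland scores (wins − losses):
  Rossi: 4 − 0 = 4
  Okafor: 1 − 3 = -2
  Varga: 0 − 4 = -4
  Singh: 3 − 1 = 2
  Tanaka: 2 − 2 = 0
Rossi has the best Copeland score.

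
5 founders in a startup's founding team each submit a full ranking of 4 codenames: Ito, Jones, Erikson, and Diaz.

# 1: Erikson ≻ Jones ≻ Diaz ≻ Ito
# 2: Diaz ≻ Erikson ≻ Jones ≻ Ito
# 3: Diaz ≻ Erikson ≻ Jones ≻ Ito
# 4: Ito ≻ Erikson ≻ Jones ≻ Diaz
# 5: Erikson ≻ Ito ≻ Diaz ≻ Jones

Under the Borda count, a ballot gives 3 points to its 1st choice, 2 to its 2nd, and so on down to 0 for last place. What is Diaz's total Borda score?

8

Borda scores:
  Ito: 0 + 0 + 0 + 3 + 2 = 5
  Jones: 2 + 1 + 1 + 1 + 0 = 5
  Erikson: 3 + 2 + 2 + 2 + 3 = 12
  Diaz: 1 + 3 + 3 + 0 + 1 = 8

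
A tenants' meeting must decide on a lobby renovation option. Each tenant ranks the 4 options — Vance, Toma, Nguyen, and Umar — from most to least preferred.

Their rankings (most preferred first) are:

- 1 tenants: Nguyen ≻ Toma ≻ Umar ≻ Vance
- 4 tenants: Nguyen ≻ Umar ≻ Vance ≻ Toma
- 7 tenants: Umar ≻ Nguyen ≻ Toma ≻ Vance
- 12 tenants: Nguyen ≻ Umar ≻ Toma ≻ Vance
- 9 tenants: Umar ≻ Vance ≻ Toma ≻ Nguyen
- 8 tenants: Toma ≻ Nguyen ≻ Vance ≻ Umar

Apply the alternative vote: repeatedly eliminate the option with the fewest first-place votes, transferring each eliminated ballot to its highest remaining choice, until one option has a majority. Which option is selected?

Nguyen

Round 1: Nguyen 17, Umar 16, Toma 8, Vance 0. Vance has the fewest and is eliminated.
Round 2: Nguyen 17, Umar 16, Toma 8. Toma has the fewest and is eliminated.
Round 3: Nguyen 25, Umar 16. Nguyen has a majority.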